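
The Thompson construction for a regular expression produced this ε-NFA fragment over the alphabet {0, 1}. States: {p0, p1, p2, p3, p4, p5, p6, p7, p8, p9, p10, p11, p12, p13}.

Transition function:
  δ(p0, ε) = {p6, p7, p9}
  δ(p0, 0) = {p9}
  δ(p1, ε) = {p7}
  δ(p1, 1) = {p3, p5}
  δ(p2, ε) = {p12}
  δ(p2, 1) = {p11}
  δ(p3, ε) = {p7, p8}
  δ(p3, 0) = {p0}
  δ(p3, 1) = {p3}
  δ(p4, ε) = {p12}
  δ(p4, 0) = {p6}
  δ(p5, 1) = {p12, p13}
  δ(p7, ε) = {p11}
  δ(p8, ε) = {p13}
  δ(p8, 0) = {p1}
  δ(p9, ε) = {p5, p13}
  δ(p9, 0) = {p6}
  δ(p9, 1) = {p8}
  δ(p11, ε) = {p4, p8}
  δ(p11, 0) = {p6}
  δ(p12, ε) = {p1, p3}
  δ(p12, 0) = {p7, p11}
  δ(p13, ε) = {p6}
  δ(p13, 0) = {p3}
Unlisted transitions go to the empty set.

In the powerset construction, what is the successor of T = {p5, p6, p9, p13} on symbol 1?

p5 on 1 → {p12, p13}.
p9 on 1 → {p8}.
No 1-transition from p6, p13.
Union after reading 1: {p8, p12, p13}.
Now take the ε-closure:
From p12 via ε: add p1, p3.
From p13 via ε: add p6.
From p1 via ε: add p7.
From p7 via ε: add p11.
From p11 via ε: add p4.
No new states can be added; the closed set is {p1, p3, p4, p6, p7, p8, p11, p12, p13}.

{p1, p3, p4, p6, p7, p8, p11, p12, p13}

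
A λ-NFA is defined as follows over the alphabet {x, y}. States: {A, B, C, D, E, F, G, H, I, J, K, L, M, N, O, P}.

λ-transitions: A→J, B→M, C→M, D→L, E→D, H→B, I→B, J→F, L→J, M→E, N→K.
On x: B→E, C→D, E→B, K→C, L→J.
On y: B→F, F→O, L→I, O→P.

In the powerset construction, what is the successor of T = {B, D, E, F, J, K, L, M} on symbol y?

{B, D, E, F, I, J, L, M, O}

B on y → {F}.
F on y → {O}.
L on y → {I}.
No y-transition from D, E, J, K, M.
Union after reading y: {F, I, O}.
Now take the λ-closure:
From I via λ: add B.
From B via λ: add M.
From M via λ: add E.
From E via λ: add D.
From D via λ: add L.
From L via λ: add J.
No new states can be added; the closed set is {B, D, E, F, I, J, L, M, O}.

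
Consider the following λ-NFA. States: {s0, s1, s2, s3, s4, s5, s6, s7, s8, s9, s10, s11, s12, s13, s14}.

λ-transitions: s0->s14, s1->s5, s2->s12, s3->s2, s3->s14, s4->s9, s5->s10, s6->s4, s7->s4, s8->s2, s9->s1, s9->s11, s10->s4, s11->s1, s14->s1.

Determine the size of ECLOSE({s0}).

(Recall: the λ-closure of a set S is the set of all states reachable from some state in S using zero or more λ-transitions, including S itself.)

8

Start with {s0}.
From s0 via λ: add s14.
From s14 via λ: add s1.
From s1 via λ: add s5.
From s5 via λ: add s10.
From s10 via λ: add s4.
From s4 via λ: add s9.
From s9 via λ: add s11.
λ-closure = {s0, s1, s4, s5, s9, s10, s11, s14}, which has 8 states.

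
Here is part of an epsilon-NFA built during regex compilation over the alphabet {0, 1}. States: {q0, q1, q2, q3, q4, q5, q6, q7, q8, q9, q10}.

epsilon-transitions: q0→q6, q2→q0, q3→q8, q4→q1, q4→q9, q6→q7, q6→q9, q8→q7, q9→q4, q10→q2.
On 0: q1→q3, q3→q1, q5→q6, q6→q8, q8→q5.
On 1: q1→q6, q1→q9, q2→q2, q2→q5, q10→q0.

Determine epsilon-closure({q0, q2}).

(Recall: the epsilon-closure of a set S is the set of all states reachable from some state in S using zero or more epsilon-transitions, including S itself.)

{q0, q1, q2, q4, q6, q7, q9}

Start with {q0, q2}.
From q0 via epsilon: add q6.
From q6 via epsilon: add q7, q9.
From q9 via epsilon: add q4.
From q4 via epsilon: add q1.
No new states can be added; the closed set is {q0, q1, q2, q4, q6, q7, q9}.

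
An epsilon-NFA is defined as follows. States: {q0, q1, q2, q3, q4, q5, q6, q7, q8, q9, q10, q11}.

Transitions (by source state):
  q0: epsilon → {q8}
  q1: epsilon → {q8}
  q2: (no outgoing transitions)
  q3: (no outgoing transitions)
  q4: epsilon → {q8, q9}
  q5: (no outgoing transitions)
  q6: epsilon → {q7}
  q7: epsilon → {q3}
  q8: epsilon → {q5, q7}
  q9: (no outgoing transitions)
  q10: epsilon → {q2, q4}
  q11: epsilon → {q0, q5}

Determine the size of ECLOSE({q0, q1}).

6

Start with {q0, q1}.
From q0 via epsilon: add q8.
From q8 via epsilon: add q5, q7.
From q7 via epsilon: add q3.
epsilon-closure = {q0, q1, q3, q5, q7, q8}, which has 6 states.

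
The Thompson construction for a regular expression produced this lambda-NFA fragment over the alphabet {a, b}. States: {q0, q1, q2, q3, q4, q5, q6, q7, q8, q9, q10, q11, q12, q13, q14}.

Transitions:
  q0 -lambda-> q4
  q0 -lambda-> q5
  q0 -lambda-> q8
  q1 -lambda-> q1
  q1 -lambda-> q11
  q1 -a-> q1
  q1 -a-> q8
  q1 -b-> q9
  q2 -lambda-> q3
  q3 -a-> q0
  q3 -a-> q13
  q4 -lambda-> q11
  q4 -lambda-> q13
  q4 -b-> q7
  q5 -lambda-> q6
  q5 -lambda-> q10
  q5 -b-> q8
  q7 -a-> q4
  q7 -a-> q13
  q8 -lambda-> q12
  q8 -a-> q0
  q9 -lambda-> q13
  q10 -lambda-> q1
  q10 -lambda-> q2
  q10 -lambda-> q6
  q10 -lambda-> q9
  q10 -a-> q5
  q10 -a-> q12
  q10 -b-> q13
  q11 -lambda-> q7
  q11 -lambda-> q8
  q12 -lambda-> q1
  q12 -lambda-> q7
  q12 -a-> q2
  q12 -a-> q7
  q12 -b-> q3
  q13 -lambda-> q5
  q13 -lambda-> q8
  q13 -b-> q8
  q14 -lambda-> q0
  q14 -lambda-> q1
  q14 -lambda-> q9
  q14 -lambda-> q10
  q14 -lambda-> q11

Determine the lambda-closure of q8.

{q1, q7, q8, q11, q12}

Start with {q8}.
From q8 via lambda: add q12.
From q12 via lambda: add q1, q7.
From q1 via lambda: add q11.
No new states can be added; the closed set is {q1, q7, q8, q11, q12}.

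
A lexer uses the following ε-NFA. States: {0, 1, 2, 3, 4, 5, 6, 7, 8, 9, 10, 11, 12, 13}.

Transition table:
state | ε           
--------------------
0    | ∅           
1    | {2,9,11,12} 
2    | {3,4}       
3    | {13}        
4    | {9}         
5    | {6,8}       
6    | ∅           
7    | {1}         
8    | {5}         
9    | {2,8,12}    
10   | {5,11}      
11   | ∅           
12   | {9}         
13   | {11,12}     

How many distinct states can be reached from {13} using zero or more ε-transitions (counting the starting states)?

10

Start with {13}.
From 13 via ε: add 11, 12.
From 12 via ε: add 9.
From 9 via ε: add 2, 8.
From 2 via ε: add 3, 4.
From 8 via ε: add 5.
From 5 via ε: add 6.
ε-closure = {2, 3, 4, 5, 6, 8, 9, 11, 12, 13}, which has 10 states.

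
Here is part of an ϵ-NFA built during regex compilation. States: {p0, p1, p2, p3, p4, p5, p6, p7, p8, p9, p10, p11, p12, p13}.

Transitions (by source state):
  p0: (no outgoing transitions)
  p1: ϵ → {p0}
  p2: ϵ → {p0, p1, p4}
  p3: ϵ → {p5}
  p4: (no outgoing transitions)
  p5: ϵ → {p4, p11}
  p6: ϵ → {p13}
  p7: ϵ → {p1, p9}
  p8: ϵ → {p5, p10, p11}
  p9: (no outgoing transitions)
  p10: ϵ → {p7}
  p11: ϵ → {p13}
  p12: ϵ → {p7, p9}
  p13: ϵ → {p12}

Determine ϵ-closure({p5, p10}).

{p0, p1, p4, p5, p7, p9, p10, p11, p12, p13}

Start with {p5, p10}.
From p5 via ϵ: add p4, p11.
From p10 via ϵ: add p7.
From p7 via ϵ: add p1, p9.
From p11 via ϵ: add p13.
From p1 via ϵ: add p0.
From p13 via ϵ: add p12.
No new states can be added; the closed set is {p0, p1, p4, p5, p7, p9, p10, p11, p12, p13}.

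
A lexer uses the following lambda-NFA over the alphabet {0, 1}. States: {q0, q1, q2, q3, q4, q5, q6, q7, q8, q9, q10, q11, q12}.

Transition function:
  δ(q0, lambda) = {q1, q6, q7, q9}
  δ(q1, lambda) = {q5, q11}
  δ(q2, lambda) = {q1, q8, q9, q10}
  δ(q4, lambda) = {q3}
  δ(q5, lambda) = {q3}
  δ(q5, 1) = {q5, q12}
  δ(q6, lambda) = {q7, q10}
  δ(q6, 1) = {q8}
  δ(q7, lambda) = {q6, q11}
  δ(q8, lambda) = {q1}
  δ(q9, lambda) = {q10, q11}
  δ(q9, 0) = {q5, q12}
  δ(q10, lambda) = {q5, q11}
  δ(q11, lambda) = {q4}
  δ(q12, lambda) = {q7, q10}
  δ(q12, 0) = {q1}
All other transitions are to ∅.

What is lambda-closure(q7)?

Start with {q7}.
From q7 via lambda: add q6, q11.
From q6 via lambda: add q10.
From q11 via lambda: add q4.
From q4 via lambda: add q3.
From q10 via lambda: add q5.
No new states can be added; the closed set is {q3, q4, q5, q6, q7, q10, q11}.

{q3, q4, q5, q6, q7, q10, q11}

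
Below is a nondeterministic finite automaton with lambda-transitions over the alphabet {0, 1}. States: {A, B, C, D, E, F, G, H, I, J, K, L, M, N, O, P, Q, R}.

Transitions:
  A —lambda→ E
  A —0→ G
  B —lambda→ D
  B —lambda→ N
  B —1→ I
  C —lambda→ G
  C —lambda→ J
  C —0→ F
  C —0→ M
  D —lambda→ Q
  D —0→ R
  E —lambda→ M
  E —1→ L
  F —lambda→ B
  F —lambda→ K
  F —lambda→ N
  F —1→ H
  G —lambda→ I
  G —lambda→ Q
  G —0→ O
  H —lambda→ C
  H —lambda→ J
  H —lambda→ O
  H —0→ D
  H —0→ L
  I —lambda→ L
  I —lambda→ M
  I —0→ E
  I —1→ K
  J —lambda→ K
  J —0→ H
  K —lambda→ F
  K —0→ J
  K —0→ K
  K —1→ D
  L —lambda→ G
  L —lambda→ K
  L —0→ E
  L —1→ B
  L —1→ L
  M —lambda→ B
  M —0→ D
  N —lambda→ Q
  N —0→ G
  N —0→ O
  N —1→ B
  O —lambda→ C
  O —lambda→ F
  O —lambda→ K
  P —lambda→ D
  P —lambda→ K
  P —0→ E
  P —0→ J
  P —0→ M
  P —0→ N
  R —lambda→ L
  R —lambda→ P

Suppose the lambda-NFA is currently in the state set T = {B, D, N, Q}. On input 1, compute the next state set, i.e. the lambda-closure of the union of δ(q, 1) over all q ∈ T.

{B, D, F, G, I, K, L, M, N, Q}

B on 1 → {I}.
N on 1 → {B}.
No 1-transition from D, Q.
Union after reading 1: {B, I}.
Now take the lambda-closure:
From B via lambda: add D, N.
From I via lambda: add L, M.
From D via lambda: add Q.
From L via lambda: add G, K.
From K via lambda: add F.
No new states can be added; the closed set is {B, D, F, G, I, K, L, M, N, Q}.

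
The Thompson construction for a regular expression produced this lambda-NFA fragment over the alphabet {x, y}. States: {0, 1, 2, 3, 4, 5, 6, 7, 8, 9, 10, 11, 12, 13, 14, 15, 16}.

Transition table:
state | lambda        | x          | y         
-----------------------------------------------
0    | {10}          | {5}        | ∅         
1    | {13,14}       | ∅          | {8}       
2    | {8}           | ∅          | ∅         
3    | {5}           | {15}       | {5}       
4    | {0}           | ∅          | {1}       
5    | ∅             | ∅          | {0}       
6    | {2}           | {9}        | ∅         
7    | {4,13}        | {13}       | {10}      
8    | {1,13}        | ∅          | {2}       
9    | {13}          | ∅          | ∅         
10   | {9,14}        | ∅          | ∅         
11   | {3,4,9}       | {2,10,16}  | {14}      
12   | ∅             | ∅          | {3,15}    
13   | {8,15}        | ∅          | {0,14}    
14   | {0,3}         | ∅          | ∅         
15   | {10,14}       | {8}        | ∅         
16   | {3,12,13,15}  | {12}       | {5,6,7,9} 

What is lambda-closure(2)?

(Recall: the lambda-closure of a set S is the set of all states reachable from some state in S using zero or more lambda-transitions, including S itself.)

{0, 1, 2, 3, 5, 8, 9, 10, 13, 14, 15}

Start with {2}.
From 2 via lambda: add 8.
From 8 via lambda: add 1, 13.
From 1 via lambda: add 14.
From 13 via lambda: add 15.
From 14 via lambda: add 0, 3.
From 15 via lambda: add 10.
From 3 via lambda: add 5.
From 10 via lambda: add 9.
No new states can be added; the closed set is {0, 1, 2, 3, 5, 8, 9, 10, 13, 14, 15}.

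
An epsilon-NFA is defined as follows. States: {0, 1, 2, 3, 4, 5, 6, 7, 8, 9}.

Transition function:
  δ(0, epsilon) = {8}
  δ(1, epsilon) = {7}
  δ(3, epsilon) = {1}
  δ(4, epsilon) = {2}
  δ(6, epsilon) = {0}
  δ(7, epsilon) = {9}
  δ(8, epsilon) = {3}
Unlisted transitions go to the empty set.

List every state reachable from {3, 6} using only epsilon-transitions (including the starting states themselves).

{0, 1, 3, 6, 7, 8, 9}

Start with {3, 6}.
From 3 via epsilon: add 1.
From 6 via epsilon: add 0.
From 0 via epsilon: add 8.
From 1 via epsilon: add 7.
From 7 via epsilon: add 9.
No new states can be added; the closed set is {0, 1, 3, 6, 7, 8, 9}.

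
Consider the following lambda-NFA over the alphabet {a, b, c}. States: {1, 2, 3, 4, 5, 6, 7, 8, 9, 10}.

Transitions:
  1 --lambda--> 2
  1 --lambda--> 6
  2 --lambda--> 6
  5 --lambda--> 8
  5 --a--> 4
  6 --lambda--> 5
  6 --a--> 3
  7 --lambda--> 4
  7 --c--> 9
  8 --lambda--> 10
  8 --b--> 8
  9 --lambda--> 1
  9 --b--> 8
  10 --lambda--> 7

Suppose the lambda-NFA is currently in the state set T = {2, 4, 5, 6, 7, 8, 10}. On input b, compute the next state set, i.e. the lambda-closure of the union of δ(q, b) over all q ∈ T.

{4, 7, 8, 10}

8 on b → {8}.
No b-transition from 2, 4, 5, 6, 7, 10.
Union after reading b: {8}.
Now take the lambda-closure:
From 8 via lambda: add 10.
From 10 via lambda: add 7.
From 7 via lambda: add 4.
No new states can be added; the closed set is {4, 7, 8, 10}.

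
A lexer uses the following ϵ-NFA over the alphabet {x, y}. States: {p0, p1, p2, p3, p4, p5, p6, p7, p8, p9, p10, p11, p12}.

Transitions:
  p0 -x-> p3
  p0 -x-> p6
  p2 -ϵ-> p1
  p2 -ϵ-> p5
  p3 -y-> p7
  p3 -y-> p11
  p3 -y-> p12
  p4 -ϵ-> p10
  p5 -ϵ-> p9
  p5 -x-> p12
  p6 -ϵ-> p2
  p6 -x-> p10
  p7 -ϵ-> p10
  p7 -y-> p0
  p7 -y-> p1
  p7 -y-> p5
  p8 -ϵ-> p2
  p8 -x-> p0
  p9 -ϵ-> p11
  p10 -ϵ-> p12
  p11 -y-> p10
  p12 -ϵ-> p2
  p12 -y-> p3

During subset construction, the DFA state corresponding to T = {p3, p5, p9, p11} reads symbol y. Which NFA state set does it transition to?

p3 on y → {p7, p11, p12}.
p11 on y → {p10}.
No y-transition from p5, p9.
Union after reading y: {p7, p10, p11, p12}.
Now take the ϵ-closure:
From p12 via ϵ: add p2.
From p2 via ϵ: add p1, p5.
From p5 via ϵ: add p9.
No new states can be added; the closed set is {p1, p2, p5, p7, p9, p10, p11, p12}.

{p1, p2, p5, p7, p9, p10, p11, p12}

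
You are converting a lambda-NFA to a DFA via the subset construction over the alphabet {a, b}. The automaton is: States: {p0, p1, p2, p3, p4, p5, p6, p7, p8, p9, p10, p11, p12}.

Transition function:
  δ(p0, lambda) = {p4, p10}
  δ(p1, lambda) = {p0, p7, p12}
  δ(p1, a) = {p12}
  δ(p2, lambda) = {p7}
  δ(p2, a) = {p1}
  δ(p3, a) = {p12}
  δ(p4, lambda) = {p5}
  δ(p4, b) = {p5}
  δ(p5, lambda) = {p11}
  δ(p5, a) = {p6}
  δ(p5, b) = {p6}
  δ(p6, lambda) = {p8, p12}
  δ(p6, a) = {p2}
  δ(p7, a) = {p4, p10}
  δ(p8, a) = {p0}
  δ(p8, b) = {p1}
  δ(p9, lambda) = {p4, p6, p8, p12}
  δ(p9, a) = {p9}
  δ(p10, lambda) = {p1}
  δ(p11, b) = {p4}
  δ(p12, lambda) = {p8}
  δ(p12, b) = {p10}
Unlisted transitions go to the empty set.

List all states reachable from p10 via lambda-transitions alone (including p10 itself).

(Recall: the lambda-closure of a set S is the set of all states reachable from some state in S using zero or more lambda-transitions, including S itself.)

{p0, p1, p4, p5, p7, p8, p10, p11, p12}

Start with {p10}.
From p10 via lambda: add p1.
From p1 via lambda: add p0, p7, p12.
From p0 via lambda: add p4.
From p12 via lambda: add p8.
From p4 via lambda: add p5.
From p5 via lambda: add p11.
No new states can be added; the closed set is {p0, p1, p4, p5, p7, p8, p10, p11, p12}.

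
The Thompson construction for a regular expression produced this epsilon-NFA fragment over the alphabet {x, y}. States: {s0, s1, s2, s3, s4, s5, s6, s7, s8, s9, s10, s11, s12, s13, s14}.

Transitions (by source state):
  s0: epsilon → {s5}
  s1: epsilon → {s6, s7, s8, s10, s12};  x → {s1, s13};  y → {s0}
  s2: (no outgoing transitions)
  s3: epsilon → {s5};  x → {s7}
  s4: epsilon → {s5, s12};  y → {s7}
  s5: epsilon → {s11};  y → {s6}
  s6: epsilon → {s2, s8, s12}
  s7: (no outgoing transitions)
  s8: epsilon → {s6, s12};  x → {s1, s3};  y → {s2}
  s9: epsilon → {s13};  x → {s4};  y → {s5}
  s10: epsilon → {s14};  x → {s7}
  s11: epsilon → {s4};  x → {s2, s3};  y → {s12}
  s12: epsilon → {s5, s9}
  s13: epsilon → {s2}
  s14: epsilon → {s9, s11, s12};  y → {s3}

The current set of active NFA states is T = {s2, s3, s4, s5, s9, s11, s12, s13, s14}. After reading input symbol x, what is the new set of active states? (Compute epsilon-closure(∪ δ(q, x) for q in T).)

s3 on x → {s7}.
s9 on x → {s4}.
s11 on x → {s2, s3}.
No x-transition from s2, s4, s5, s12, s13, s14.
Union after reading x: {s2, s3, s4, s7}.
Now take the epsilon-closure:
From s3 via epsilon: add s5.
From s4 via epsilon: add s12.
From s5 via epsilon: add s11.
From s12 via epsilon: add s9.
From s9 via epsilon: add s13.
No new states can be added; the closed set is {s2, s3, s4, s5, s7, s9, s11, s12, s13}.

{s2, s3, s4, s5, s7, s9, s11, s12, s13}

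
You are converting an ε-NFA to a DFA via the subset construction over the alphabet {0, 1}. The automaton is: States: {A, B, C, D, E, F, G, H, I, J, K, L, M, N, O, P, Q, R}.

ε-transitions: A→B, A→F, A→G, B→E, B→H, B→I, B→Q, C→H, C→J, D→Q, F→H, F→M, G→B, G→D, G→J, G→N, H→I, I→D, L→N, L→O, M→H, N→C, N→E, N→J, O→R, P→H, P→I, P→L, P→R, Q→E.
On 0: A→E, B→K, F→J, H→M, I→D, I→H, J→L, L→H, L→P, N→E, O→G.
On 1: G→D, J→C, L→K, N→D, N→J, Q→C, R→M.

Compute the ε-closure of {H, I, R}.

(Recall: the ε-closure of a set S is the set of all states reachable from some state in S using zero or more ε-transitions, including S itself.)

Start with {H, I, R}.
From I via ε: add D.
From D via ε: add Q.
From Q via ε: add E.
No new states can be added; the closed set is {D, E, H, I, Q, R}.

{D, E, H, I, Q, R}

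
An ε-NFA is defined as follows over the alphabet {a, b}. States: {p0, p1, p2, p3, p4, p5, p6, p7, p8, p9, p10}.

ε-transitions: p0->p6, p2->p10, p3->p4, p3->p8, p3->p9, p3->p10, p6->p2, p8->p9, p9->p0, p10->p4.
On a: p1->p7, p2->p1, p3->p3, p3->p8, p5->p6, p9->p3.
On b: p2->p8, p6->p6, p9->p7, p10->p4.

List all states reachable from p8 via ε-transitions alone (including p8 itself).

Start with {p8}.
From p8 via ε: add p9.
From p9 via ε: add p0.
From p0 via ε: add p6.
From p6 via ε: add p2.
From p2 via ε: add p10.
From p10 via ε: add p4.
No new states can be added; the closed set is {p0, p2, p4, p6, p8, p9, p10}.

{p0, p2, p4, p6, p8, p9, p10}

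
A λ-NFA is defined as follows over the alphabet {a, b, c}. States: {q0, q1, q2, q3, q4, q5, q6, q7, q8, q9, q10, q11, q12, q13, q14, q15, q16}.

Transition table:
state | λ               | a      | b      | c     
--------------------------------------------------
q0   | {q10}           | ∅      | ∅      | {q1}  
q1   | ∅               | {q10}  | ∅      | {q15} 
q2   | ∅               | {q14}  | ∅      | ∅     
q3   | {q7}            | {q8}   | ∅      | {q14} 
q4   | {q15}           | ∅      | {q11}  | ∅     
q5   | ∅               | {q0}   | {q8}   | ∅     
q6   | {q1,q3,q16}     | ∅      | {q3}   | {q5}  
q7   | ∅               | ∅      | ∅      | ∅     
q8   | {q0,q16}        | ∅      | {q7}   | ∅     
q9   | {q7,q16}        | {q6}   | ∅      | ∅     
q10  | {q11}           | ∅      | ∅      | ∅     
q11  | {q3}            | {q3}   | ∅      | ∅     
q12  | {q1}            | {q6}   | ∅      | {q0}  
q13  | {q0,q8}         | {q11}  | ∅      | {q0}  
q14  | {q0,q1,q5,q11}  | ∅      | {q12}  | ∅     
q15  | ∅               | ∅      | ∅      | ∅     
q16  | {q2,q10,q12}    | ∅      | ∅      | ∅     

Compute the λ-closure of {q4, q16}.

{q1, q2, q3, q4, q7, q10, q11, q12, q15, q16}

Start with {q4, q16}.
From q4 via λ: add q15.
From q16 via λ: add q2, q10, q12.
From q10 via λ: add q11.
From q12 via λ: add q1.
From q11 via λ: add q3.
From q3 via λ: add q7.
No new states can be added; the closed set is {q1, q2, q3, q4, q7, q10, q11, q12, q15, q16}.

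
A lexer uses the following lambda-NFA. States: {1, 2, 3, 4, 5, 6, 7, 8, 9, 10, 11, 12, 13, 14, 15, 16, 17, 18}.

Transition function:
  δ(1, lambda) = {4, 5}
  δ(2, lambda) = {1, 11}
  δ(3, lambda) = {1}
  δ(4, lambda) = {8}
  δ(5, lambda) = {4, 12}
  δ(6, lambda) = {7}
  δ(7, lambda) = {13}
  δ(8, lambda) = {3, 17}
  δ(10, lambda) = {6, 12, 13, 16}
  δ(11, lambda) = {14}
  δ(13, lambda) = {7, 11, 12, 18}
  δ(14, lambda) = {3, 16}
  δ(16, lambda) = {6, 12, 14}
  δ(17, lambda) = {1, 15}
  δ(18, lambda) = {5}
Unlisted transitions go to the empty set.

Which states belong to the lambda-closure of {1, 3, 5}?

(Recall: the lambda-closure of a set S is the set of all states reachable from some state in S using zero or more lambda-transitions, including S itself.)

Start with {1, 3, 5}.
From 1 via lambda: add 4.
From 5 via lambda: add 12.
From 4 via lambda: add 8.
From 8 via lambda: add 17.
From 17 via lambda: add 15.
No new states can be added; the closed set is {1, 3, 4, 5, 8, 12, 15, 17}.

{1, 3, 4, 5, 8, 12, 15, 17}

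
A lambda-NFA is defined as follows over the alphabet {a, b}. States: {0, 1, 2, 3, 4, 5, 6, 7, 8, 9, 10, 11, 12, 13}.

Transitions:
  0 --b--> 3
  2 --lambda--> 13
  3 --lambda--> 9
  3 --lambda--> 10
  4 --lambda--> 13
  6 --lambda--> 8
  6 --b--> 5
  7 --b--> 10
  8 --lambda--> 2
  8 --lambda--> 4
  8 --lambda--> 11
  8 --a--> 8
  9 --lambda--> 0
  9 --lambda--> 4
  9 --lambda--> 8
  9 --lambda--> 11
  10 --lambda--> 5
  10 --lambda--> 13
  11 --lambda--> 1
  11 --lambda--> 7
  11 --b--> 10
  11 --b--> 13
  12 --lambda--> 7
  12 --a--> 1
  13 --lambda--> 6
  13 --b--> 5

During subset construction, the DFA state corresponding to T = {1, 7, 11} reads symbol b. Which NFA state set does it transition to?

7 on b → {10}.
11 on b → {10, 13}.
No b-transition from 1.
Union after reading b: {10, 13}.
Now take the lambda-closure:
From 10 via lambda: add 5.
From 13 via lambda: add 6.
From 6 via lambda: add 8.
From 8 via lambda: add 2, 4, 11.
From 11 via lambda: add 1, 7.
No new states can be added; the closed set is {1, 2, 4, 5, 6, 7, 8, 10, 11, 13}.

{1, 2, 4, 5, 6, 7, 8, 10, 11, 13}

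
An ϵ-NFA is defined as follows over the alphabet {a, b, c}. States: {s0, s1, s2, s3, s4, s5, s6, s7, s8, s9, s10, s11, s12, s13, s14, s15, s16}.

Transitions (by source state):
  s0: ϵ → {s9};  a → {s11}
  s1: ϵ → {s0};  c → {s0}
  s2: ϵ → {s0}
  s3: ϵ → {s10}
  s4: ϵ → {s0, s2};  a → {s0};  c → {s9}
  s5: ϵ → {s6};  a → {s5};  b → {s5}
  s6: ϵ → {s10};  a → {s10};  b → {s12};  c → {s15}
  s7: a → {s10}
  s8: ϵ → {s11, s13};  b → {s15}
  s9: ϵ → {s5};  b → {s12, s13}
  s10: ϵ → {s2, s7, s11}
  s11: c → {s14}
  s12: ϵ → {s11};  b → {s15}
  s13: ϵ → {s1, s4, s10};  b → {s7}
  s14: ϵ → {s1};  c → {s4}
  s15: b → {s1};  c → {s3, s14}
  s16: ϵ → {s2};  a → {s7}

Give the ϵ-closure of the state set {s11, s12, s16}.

{s0, s2, s5, s6, s7, s9, s10, s11, s12, s16}

Start with {s11, s12, s16}.
From s16 via ϵ: add s2.
From s2 via ϵ: add s0.
From s0 via ϵ: add s9.
From s9 via ϵ: add s5.
From s5 via ϵ: add s6.
From s6 via ϵ: add s10.
From s10 via ϵ: add s7.
No new states can be added; the closed set is {s0, s2, s5, s6, s7, s9, s10, s11, s12, s16}.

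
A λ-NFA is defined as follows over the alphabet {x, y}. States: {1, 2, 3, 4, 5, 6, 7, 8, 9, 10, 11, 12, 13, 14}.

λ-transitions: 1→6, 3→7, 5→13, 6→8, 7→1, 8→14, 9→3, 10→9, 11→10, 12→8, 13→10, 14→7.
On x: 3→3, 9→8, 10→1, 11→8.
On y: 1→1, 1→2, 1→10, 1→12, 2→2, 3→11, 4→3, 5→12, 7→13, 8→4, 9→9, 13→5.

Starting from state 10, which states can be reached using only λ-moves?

{1, 3, 6, 7, 8, 9, 10, 14}

Start with {10}.
From 10 via λ: add 9.
From 9 via λ: add 3.
From 3 via λ: add 7.
From 7 via λ: add 1.
From 1 via λ: add 6.
From 6 via λ: add 8.
From 8 via λ: add 14.
No new states can be added; the closed set is {1, 3, 6, 7, 8, 9, 10, 14}.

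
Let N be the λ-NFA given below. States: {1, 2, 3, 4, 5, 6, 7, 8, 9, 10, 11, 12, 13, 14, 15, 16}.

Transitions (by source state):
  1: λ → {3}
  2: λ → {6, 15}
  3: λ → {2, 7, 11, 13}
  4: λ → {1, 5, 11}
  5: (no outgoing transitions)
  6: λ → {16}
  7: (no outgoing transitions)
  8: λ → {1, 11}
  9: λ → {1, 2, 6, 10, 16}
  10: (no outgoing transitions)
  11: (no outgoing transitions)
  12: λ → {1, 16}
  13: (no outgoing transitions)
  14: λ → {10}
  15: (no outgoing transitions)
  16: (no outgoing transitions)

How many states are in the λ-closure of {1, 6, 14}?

Start with {1, 6, 14}.
From 1 via λ: add 3.
From 6 via λ: add 16.
From 14 via λ: add 10.
From 3 via λ: add 2, 7, 11, 13.
From 2 via λ: add 15.
λ-closure = {1, 2, 3, 6, 7, 10, 11, 13, 14, 15, 16}, which has 11 states.

11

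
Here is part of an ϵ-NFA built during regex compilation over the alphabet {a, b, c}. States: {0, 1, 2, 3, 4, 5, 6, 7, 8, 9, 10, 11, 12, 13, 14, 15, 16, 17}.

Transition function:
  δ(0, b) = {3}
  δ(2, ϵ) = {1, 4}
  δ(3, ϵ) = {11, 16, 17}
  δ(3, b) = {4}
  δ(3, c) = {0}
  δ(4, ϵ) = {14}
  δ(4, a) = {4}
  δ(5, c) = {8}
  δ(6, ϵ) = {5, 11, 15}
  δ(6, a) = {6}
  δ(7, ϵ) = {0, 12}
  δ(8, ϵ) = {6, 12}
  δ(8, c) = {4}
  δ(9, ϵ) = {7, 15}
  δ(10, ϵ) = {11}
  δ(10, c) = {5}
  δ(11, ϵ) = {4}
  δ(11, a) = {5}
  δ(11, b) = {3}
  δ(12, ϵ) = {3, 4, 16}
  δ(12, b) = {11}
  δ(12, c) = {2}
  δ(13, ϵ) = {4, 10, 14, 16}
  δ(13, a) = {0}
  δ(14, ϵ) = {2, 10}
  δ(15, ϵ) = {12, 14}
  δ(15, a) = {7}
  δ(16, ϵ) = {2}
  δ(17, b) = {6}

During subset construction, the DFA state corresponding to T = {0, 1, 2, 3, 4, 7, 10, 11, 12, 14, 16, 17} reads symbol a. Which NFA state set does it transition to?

4 on a → {4}.
11 on a → {5}.
No a-transition from 0, 1, 2, 3, 7, 10, 12, 14, 16, 17.
Union after reading a: {4, 5}.
Now take the ϵ-closure:
From 4 via ϵ: add 14.
From 14 via ϵ: add 2, 10.
From 2 via ϵ: add 1.
From 10 via ϵ: add 11.
No new states can be added; the closed set is {1, 2, 4, 5, 10, 11, 14}.

{1, 2, 4, 5, 10, 11, 14}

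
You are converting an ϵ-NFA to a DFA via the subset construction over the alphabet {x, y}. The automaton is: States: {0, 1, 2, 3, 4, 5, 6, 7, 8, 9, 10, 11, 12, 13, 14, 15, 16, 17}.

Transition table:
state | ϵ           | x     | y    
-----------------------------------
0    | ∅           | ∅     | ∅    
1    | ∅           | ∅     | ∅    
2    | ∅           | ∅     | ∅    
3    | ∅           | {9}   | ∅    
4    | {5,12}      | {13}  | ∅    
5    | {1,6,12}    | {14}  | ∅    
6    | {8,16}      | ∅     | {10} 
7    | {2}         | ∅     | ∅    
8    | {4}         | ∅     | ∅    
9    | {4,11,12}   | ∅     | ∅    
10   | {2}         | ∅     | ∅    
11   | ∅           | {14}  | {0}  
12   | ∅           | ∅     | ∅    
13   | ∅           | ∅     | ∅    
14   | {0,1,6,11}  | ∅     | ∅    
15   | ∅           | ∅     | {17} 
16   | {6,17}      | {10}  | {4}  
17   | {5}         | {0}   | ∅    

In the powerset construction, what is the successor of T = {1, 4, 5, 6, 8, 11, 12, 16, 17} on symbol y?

{0, 1, 2, 4, 5, 6, 8, 10, 12, 16, 17}

6 on y → {10}.
11 on y → {0}.
16 on y → {4}.
No y-transition from 1, 4, 5, 8, 12, 17.
Union after reading y: {0, 4, 10}.
Now take the ϵ-closure:
From 4 via ϵ: add 5, 12.
From 10 via ϵ: add 2.
From 5 via ϵ: add 1, 6.
From 6 via ϵ: add 8, 16.
From 16 via ϵ: add 17.
No new states can be added; the closed set is {0, 1, 2, 4, 5, 6, 8, 10, 12, 16, 17}.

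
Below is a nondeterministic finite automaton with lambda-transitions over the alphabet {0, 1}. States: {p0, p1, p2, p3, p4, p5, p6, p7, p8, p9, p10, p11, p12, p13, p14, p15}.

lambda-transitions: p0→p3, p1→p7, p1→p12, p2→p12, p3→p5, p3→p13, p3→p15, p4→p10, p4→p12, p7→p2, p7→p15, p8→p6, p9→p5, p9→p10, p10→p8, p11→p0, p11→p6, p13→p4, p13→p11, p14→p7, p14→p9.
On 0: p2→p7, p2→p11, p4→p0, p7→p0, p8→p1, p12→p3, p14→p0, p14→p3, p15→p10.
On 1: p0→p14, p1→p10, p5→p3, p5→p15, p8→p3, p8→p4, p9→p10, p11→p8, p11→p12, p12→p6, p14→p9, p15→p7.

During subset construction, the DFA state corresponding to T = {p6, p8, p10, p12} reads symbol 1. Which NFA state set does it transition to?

{p0, p3, p4, p5, p6, p8, p10, p11, p12, p13, p15}

p8 on 1 → {p3, p4}.
p12 on 1 → {p6}.
No 1-transition from p6, p10.
Union after reading 1: {p3, p4, p6}.
Now take the lambda-closure:
From p3 via lambda: add p5, p13, p15.
From p4 via lambda: add p10, p12.
From p10 via lambda: add p8.
From p13 via lambda: add p11.
From p11 via lambda: add p0.
No new states can be added; the closed set is {p0, p3, p4, p5, p6, p8, p10, p11, p12, p13, p15}.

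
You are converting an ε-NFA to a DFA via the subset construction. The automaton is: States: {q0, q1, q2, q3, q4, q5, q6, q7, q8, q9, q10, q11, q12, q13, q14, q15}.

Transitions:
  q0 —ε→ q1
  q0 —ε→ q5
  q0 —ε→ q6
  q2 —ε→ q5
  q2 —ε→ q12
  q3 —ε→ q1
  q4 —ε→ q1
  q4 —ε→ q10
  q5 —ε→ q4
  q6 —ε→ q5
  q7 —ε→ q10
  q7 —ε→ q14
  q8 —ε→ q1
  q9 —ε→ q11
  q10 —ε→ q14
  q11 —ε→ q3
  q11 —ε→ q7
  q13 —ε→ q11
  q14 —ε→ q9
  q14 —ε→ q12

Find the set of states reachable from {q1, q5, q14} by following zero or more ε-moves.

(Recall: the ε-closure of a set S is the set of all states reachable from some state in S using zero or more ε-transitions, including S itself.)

{q1, q3, q4, q5, q7, q9, q10, q11, q12, q14}

Start with {q1, q5, q14}.
From q5 via ε: add q4.
From q14 via ε: add q9, q12.
From q4 via ε: add q10.
From q9 via ε: add q11.
From q11 via ε: add q3, q7.
No new states can be added; the closed set is {q1, q3, q4, q5, q7, q9, q10, q11, q12, q14}.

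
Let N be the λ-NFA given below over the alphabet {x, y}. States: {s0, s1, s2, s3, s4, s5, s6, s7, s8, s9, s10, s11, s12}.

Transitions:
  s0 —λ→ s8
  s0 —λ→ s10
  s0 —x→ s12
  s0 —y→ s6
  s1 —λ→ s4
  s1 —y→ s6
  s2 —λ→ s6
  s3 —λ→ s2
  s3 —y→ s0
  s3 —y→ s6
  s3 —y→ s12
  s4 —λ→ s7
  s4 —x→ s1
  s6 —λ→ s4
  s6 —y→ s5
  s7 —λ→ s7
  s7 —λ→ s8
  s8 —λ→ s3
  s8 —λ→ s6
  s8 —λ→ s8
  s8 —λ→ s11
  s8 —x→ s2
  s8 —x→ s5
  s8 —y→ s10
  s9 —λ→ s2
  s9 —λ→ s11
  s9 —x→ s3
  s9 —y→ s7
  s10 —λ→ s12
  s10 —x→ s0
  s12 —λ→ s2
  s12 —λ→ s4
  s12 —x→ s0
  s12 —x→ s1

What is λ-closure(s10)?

{s2, s3, s4, s6, s7, s8, s10, s11, s12}

Start with {s10}.
From s10 via λ: add s12.
From s12 via λ: add s2, s4.
From s2 via λ: add s6.
From s4 via λ: add s7.
From s7 via λ: add s8.
From s8 via λ: add s3, s11.
No new states can be added; the closed set is {s2, s3, s4, s6, s7, s8, s10, s11, s12}.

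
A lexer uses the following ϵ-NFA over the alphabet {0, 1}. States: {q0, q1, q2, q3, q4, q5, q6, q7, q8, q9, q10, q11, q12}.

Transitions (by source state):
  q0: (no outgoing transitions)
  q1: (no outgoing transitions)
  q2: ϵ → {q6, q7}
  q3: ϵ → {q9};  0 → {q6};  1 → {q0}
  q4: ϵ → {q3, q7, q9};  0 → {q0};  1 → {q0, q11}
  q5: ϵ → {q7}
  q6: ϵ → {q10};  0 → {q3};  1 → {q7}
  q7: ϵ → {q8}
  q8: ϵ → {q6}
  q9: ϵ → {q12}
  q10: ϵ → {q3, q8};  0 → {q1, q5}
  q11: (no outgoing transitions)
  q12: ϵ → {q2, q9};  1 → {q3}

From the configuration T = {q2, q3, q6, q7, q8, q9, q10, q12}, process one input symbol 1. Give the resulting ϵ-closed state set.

q3 on 1 → {q0}.
q6 on 1 → {q7}.
q12 on 1 → {q3}.
No 1-transition from q2, q7, q8, q9, q10.
Union after reading 1: {q0, q3, q7}.
Now take the ϵ-closure:
From q3 via ϵ: add q9.
From q7 via ϵ: add q8.
From q8 via ϵ: add q6.
From q9 via ϵ: add q12.
From q6 via ϵ: add q10.
From q12 via ϵ: add q2.
No new states can be added; the closed set is {q0, q2, q3, q6, q7, q8, q9, q10, q12}.

{q0, q2, q3, q6, q7, q8, q9, q10, q12}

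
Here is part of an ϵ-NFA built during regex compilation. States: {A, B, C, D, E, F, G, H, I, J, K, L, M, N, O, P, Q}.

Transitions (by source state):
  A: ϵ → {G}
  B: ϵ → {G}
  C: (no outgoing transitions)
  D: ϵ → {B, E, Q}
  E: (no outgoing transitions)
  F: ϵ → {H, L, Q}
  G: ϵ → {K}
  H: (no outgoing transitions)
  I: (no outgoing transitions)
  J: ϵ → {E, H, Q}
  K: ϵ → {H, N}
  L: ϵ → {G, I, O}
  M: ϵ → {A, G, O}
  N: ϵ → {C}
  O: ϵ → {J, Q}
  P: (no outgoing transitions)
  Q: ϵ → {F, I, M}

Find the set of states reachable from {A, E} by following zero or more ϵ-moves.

{A, C, E, G, H, K, N}

Start with {A, E}.
From A via ϵ: add G.
From G via ϵ: add K.
From K via ϵ: add H, N.
From N via ϵ: add C.
No new states can be added; the closed set is {A, C, E, G, H, K, N}.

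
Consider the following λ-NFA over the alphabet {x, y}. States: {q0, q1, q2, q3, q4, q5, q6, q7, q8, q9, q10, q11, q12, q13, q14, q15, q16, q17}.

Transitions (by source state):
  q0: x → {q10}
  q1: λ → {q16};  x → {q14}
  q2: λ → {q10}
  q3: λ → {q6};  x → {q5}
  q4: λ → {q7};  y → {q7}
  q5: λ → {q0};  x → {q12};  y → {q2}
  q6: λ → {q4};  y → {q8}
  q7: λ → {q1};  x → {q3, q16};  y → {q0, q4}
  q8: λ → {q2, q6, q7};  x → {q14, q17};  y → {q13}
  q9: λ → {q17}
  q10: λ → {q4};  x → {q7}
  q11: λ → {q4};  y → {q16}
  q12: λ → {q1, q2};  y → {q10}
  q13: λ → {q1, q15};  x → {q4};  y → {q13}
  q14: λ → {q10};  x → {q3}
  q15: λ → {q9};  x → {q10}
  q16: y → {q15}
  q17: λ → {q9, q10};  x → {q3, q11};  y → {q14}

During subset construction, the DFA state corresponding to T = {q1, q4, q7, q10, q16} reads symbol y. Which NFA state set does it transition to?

q4 on y → {q7}.
q7 on y → {q0, q4}.
q16 on y → {q15}.
No y-transition from q1, q10.
Union after reading y: {q0, q4, q7, q15}.
Now take the λ-closure:
From q7 via λ: add q1.
From q15 via λ: add q9.
From q1 via λ: add q16.
From q9 via λ: add q17.
From q17 via λ: add q10.
No new states can be added; the closed set is {q0, q1, q4, q7, q9, q10, q15, q16, q17}.

{q0, q1, q4, q7, q9, q10, q15, q16, q17}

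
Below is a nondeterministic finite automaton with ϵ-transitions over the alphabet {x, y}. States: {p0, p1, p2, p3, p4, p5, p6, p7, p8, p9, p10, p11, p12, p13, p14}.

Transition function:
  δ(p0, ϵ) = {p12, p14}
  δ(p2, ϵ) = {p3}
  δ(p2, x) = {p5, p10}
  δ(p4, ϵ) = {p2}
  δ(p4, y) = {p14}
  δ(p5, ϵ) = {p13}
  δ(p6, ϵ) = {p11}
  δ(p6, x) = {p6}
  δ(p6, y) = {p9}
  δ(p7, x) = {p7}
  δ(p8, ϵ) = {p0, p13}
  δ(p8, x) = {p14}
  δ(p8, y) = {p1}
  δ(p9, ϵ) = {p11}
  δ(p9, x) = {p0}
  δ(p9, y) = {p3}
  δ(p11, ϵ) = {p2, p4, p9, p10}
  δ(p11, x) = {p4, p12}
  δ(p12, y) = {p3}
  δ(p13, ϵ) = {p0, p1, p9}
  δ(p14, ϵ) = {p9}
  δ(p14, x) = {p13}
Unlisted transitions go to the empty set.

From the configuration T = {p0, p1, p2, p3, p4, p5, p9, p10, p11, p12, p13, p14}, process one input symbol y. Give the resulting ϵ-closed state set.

{p2, p3, p4, p9, p10, p11, p14}

p4 on y → {p14}.
p9 on y → {p3}.
p12 on y → {p3}.
No y-transition from p0, p1, p2, p3, p5, p10, p11, p13, p14.
Union after reading y: {p3, p14}.
Now take the ϵ-closure:
From p14 via ϵ: add p9.
From p9 via ϵ: add p11.
From p11 via ϵ: add p2, p4, p10.
No new states can be added; the closed set is {p2, p3, p4, p9, p10, p11, p14}.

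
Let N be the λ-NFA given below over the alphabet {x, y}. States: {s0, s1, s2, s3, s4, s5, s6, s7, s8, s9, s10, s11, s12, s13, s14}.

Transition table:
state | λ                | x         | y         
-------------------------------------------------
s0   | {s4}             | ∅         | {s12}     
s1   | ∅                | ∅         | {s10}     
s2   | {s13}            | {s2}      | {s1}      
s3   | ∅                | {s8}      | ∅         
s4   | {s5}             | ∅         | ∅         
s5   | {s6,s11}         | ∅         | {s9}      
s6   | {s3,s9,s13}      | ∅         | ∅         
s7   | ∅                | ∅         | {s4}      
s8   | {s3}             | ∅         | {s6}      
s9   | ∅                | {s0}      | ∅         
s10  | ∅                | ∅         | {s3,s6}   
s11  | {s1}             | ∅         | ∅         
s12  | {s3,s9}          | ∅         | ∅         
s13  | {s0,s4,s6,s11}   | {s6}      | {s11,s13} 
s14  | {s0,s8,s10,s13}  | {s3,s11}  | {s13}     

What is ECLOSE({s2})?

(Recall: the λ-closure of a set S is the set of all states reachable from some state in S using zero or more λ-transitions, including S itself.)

Start with {s2}.
From s2 via λ: add s13.
From s13 via λ: add s0, s4, s6, s11.
From s4 via λ: add s5.
From s6 via λ: add s3, s9.
From s11 via λ: add s1.
No new states can be added; the closed set is {s0, s1, s2, s3, s4, s5, s6, s9, s11, s13}.

{s0, s1, s2, s3, s4, s5, s6, s9, s11, s13}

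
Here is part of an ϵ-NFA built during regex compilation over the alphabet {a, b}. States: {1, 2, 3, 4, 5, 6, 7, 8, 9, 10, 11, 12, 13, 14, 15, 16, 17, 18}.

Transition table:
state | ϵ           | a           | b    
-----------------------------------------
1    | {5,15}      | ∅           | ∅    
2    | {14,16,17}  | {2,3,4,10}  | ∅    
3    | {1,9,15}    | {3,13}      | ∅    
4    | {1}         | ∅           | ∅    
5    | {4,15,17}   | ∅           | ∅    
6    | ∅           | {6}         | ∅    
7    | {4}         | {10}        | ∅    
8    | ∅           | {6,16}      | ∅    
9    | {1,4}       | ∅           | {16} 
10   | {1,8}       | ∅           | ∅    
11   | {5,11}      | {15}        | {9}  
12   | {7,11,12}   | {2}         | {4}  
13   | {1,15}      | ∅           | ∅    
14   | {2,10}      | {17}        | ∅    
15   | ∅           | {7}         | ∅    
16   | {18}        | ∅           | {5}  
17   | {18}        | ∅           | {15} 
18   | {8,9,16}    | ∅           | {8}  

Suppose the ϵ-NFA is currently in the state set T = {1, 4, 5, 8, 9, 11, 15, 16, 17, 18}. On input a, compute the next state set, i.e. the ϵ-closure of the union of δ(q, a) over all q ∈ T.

8 on a → {6, 16}.
11 on a → {15}.
15 on a → {7}.
No a-transition from 1, 4, 5, 9, 16, 17, 18.
Union after reading a: {6, 7, 15, 16}.
Now take the ϵ-closure:
From 7 via ϵ: add 4.
From 16 via ϵ: add 18.
From 4 via ϵ: add 1.
From 18 via ϵ: add 8, 9.
From 1 via ϵ: add 5.
From 5 via ϵ: add 17.
No new states can be added; the closed set is {1, 4, 5, 6, 7, 8, 9, 15, 16, 17, 18}.

{1, 4, 5, 6, 7, 8, 9, 15, 16, 17, 18}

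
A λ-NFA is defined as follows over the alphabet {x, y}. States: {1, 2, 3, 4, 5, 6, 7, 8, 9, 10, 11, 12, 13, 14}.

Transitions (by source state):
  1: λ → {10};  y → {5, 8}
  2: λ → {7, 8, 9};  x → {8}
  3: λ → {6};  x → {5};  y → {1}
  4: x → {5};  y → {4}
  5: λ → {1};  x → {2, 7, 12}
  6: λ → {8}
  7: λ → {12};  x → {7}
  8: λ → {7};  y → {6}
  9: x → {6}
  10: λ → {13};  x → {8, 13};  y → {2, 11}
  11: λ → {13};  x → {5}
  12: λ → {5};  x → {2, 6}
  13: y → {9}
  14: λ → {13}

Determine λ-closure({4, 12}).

{1, 4, 5, 10, 12, 13}

Start with {4, 12}.
From 12 via λ: add 5.
From 5 via λ: add 1.
From 1 via λ: add 10.
From 10 via λ: add 13.
No new states can be added; the closed set is {1, 4, 5, 10, 12, 13}.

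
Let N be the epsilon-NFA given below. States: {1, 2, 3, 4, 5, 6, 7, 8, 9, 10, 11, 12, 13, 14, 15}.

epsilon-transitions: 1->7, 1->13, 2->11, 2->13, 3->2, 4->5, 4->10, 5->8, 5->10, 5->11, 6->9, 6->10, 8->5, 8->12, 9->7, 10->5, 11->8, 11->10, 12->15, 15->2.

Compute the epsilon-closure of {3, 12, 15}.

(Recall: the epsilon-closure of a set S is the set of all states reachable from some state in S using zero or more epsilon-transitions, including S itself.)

Start with {3, 12, 15}.
From 3 via epsilon: add 2.
From 2 via epsilon: add 11, 13.
From 11 via epsilon: add 8, 10.
From 8 via epsilon: add 5.
No new states can be added; the closed set is {2, 3, 5, 8, 10, 11, 12, 13, 15}.

{2, 3, 5, 8, 10, 11, 12, 13, 15}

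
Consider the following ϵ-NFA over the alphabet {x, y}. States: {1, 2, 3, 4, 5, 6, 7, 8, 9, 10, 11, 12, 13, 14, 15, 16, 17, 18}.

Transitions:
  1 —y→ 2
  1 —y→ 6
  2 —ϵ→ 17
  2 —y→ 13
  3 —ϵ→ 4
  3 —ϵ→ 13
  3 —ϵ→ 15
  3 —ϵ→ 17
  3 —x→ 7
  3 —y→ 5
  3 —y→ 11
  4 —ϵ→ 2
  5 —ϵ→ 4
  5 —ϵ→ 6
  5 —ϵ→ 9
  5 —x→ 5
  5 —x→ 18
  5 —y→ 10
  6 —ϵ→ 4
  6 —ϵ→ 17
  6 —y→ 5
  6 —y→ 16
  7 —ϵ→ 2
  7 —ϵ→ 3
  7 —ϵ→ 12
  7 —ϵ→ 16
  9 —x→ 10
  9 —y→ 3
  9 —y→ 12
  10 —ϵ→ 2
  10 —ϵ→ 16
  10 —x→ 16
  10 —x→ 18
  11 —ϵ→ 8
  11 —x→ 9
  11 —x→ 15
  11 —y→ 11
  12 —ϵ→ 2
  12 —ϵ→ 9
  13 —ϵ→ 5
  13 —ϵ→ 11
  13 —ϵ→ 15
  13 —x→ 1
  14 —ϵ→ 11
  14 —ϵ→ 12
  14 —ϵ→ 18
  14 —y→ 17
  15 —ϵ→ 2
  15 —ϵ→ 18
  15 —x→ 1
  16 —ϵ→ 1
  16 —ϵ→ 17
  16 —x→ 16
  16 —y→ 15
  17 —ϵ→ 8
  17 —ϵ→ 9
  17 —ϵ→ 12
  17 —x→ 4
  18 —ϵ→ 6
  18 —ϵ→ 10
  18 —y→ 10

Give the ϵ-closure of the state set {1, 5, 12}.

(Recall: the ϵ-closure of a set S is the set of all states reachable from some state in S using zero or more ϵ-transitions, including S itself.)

Start with {1, 5, 12}.
From 5 via ϵ: add 4, 6, 9.
From 12 via ϵ: add 2.
From 2 via ϵ: add 17.
From 17 via ϵ: add 8.
No new states can be added; the closed set is {1, 2, 4, 5, 6, 8, 9, 12, 17}.

{1, 2, 4, 5, 6, 8, 9, 12, 17}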